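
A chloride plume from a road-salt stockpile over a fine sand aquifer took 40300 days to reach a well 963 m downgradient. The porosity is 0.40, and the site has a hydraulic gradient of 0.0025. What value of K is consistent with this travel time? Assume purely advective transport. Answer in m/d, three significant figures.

v = L / t = 963 / 40300 = 0.02390 m/d
K = v · n / i = 0.02390 × 0.40 / 0.0025 = 3.82 m/d

3.82 m/d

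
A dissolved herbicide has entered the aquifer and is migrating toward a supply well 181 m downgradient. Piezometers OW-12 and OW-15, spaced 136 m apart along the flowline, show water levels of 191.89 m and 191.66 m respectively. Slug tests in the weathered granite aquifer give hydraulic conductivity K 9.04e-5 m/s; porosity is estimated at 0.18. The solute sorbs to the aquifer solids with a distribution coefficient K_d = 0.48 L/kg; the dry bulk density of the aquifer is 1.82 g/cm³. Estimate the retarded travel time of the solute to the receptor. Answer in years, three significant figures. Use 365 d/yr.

39.6 years

Hydraulic gradient i = (191.89 − 191.66) / 136 = 0.23 / 136 = 0.001691
K = 9.04e-5 m/s × 86400 s/d = 7.811 m/d
Darcy flux q = K·i = 7.811 × 0.001691 = 0.01321 m/d
Seepage velocity v = q / n = 0.01321 / 0.18 = 0.07338 m/d
Retardation R = 1 + ρ_b·K_d/n = 1 + 1.82×0.48/0.18 = 5.853
Contaminant velocity v_c = v/R = 0.07338/5.853 = 0.01254 m/d
t = L/v_c = 181/0.01254 = 14440 d
   = 14440/365 = 39.6 yr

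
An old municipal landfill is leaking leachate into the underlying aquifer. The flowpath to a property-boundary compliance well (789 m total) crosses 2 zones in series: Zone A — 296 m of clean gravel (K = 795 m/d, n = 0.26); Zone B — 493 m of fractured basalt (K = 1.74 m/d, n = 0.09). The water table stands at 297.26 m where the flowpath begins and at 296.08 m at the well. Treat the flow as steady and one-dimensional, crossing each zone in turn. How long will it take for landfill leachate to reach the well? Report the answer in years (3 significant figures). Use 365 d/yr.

Total head drop ΔH = 297.26 − 296.08 = 1.18 m
Continuity: the same q passes through each zone, so ΔH = q·Σ(L_j/K_j) — the zones act as resistances in series.
Σ(L/K) = 296/795 + 493/1.74 = 0.3723 + 283.3 = 283.7 d
q = ΔH / Σ(L/K) = 1.18 / 283.7 = 0.004159 m/d (same in every zone)
Zone A: v = q/n = 0.004159/0.26 = 0.01600 m/d → t_A = 296/0.01600 = 18500 d
Zone B: v = q/n = 0.004159/0.09 = 0.04621 m/d → t_B = 493/0.04621 = 10670 d
Total t = 18500 + 10670 = 29170 d
   = 29170 / 365 = 79.9 yr

79.9 years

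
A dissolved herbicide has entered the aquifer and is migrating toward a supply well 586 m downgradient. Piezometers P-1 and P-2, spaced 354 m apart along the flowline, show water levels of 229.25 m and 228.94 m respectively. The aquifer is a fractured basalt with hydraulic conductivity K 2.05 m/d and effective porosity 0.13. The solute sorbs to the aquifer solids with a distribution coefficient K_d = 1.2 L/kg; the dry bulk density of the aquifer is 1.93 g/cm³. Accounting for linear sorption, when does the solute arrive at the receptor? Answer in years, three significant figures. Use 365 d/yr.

2190 years

Hydraulic gradient i = (229.25 − 228.94) / 354 = 0.31 / 354 = 8.757e-4
Specific discharge q = 2.05 × 8.757e-4 = 0.001795 m/d
v = Ki/n = 2.05·8.757e-4/0.13 = 0.01381 m/d
Retardation R = 1 + ρ_b·K_d/n = 1 + 1.93×1.2/0.13 = 18.82
Contaminant velocity v_c = v/R = 0.01381/18.82 = 7.339e-4 m/d
t = L/v_c = 586/7.339e-4 = 798400 d
   = 798400/365 = 2190 yr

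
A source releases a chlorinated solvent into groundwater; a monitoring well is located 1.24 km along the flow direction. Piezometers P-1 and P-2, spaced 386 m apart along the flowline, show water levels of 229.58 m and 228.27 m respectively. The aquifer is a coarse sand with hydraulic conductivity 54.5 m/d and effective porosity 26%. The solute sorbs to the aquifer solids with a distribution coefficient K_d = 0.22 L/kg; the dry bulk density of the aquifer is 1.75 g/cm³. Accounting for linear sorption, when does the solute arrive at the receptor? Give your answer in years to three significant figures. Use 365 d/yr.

Hydraulic gradient i = (229.58 − 228.27) / 386 = 1.31 / 386 = 0.003394
Darcy flux q = K·i = 54.5 × 0.003394 = 0.1850 m/d
v = Ki/n = 54.5·0.003394/0.26 = 0.7114 m/d
Retardation R = 1 + ρ_b·K_d/n = 1 + 1.75×0.22/0.26 = 2.481
Contaminant velocity v_c = v/R = 0.7114/2.481 = 0.2868 m/d
L = 1.24 km = 1240 m
t = L/v_c = 1240/0.2868 = 4324 d
   = 4324/365 = 11.8 yr

11.8 years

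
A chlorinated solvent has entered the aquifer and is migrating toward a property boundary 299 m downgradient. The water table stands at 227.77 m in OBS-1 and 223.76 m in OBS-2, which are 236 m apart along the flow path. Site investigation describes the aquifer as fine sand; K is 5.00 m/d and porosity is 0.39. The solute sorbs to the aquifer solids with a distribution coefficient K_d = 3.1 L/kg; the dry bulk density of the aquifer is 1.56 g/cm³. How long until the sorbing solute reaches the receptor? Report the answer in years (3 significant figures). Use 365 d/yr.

Hydraulic gradient i = (227.77 − 223.76) / 236 = 4.01 / 236 = 0.01699
Specific discharge q = 5.00 × 0.01699 = 0.08496 m/d
v = Ki/n = 5.00·0.01699/0.39 = 0.2178 m/d
Retardation R = 1 + ρ_b·K_d/n = 1 + 1.56×3.1/0.39 = 13.40
Contaminant velocity v_c = v/R = 0.2178/13.40 = 0.01626 m/d
t = L/v_c = 299/0.01626 = 18390 d
   = 18390/365 = 50.4 yr

50.4 years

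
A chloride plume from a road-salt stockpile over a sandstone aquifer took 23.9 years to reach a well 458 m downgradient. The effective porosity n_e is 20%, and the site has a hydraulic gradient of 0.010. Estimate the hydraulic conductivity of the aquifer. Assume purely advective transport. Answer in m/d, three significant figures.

t = 23.9 years = 8724 d
v = L / t = 458 / 8724 = 0.05250 m/d
K = v · n / i = 0.05250 × 0.20 / 0.010 = 1.05 m/d

1.05 m/d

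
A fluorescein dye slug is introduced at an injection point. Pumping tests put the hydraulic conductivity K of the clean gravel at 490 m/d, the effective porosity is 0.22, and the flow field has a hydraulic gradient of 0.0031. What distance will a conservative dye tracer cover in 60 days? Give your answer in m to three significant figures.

q = Ki = 490 × 0.0031 = 1.519 m/d
Seepage velocity v = q / n = 1.519 / 0.22 = 6.905 m/d
L = v × T = 6.905 × 60 = 414.3 m

414 m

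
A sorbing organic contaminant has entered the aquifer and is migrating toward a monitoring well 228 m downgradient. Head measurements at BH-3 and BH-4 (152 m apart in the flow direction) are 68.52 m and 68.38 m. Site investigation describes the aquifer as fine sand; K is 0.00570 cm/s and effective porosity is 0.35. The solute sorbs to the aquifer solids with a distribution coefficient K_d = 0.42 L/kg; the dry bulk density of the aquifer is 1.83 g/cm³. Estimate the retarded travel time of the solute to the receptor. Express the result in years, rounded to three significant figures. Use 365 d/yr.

154 years

Hydraulic gradient i = (68.52 − 68.38) / 152 = 0.14 / 152 = 9.211e-4
K = 0.00570 cm/s × 864 = 4.925 m/d
q = Ki = 4.925 × 9.211e-4 = 0.004536 m/d
Seepage velocity v = q / n = 0.004536 / 0.35 = 0.01296 m/d
Retardation R = 1 + ρ_b·K_d/n = 1 + 1.83×0.42/0.35 = 3.196
Contaminant velocity v_c = v/R = 0.01296/3.196 = 0.004055 m/d
t = L/v_c = 228/0.004055 = 56230 d
   = 56230/365 = 154 yr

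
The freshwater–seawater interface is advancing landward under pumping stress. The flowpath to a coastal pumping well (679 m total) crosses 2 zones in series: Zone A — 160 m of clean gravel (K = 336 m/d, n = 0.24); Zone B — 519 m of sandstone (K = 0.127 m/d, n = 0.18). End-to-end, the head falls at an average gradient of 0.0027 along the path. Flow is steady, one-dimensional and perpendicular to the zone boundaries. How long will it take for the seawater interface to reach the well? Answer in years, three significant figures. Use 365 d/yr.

Continuity: the same q passes through each zone, so ΔH = q·Σ(L_j/K_j) — the zones act as resistances in series.
Σ(L/K) = 160/336 + 519/0.127 = 0.4762 + 4087 = 4087 d
K_eq = L_total / Σ(L/K) = 679 / 4087 = 0.1661 m/d
q = K_eq · i = 0.1661 × 0.0027 = 4.486e-4 m/d (same in every zone)
Zone A: v = q/n = 4.486e-4/0.24 = 0.001869 m/d → t_A = 160/0.001869 = 85610 d
Zone B: v = q/n = 4.486e-4/0.18 = 0.002492 m/d → t_B = 519/0.002492 = 208300 d
Total t = 85610 + 208300 = 293900 d
   = 293900 / 365 = 805 yr

805 years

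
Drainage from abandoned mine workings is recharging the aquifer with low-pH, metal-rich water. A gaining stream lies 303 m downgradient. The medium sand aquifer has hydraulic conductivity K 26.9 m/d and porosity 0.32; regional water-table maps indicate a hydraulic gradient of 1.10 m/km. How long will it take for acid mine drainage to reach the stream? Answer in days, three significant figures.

3280 days

Specific discharge q = 26.9 × 0.0011 = 0.02959 m/d
v_s = q/n_e = 0.02959/0.32 = 0.09247 m/d
t = L / v = 303 / 0.09247 = 3277 d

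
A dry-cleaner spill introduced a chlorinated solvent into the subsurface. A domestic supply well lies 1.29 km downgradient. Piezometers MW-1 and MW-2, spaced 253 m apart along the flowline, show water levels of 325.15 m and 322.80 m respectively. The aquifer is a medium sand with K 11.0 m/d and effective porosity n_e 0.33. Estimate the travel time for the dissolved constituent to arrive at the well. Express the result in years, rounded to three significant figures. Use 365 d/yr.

Hydraulic gradient i = (325.15 − 322.80) / 253 = 2.35 / 253 = 0.009289
Darcy flux q = K·i = 11.0 × 0.009289 = 0.1022 m/d
v = Ki/n = 11.0·0.009289/0.33 = 0.3096 m/d
L = 1.29 km = 1290 m
t = L / v = 1290 / 0.3096 = 4166 d
   = 4166 / 365 = 11.4 yr

11.4 years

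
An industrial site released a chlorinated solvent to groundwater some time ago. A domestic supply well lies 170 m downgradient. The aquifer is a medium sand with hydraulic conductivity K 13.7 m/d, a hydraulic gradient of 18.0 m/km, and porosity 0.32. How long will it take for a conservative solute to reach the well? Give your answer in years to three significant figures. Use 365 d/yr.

q = Ki = 13.7 × 0.018 = 0.2466 m/d
v = Ki/n = 13.7·0.018/0.32 = 0.7706 m/d
t = L / v = 170 / 0.7706 = 220.6 d
   = 220.6 / 365 = 0.604 yr

0.604 years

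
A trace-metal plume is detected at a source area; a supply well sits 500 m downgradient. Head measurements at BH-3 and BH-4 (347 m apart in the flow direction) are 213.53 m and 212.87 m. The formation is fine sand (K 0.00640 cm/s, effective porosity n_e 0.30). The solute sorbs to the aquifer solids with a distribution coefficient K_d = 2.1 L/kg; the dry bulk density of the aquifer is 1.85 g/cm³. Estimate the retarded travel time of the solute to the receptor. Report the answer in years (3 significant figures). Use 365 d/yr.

545 years

Hydraulic gradient i = (213.53 − 212.87) / 347 = 0.66 / 347 = 0.001902
K = 0.00640 cm/s × 864 = 5.530 m/d
Darcy flux q = K·i = 5.530 × 0.001902 = 0.01052 m/d
Seepage velocity v = q / n = 0.01052 / 0.30 = 0.03506 m/d
Retardation R = 1 + ρ_b·K_d/n = 1 + 1.85×2.1/0.30 = 13.95
Contaminant velocity v_c = v/R = 0.03506/13.95 = 0.002513 m/d
t = L/v_c = 500/0.002513 = 199000 d
   = 199000/365 = 545 yr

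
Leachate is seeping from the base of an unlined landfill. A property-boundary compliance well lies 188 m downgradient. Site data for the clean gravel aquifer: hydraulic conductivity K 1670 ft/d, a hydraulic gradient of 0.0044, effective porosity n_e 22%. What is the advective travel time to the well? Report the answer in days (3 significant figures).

K = 1670 ft/d × 0.3048 = 509.0 m/d
Darcy flux q = K·i = 509.0 × 0.0044 = 2.240 m/d
v = Ki/n = 509.0·0.0044/0.22 = 10.18 m/d
t = L / v = 188 / 10.18 = 18.47 d

18.5 days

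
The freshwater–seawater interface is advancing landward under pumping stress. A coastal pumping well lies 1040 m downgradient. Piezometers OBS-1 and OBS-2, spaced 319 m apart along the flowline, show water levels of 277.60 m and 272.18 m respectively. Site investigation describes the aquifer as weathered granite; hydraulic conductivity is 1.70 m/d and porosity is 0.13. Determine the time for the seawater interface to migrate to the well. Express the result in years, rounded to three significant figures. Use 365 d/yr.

12.8 years

Hydraulic gradient i = (277.60 − 272.18) / 319 = 5.42 / 319 = 0.01699
q = Ki = 1.70 × 0.01699 = 0.02888 m/d
Seepage velocity v = q / n = 0.02888 / 0.13 = 0.2222 m/d
t = L / v = 1040 / 0.2222 = 4681 d
   = 4681 / 365 = 12.8 yr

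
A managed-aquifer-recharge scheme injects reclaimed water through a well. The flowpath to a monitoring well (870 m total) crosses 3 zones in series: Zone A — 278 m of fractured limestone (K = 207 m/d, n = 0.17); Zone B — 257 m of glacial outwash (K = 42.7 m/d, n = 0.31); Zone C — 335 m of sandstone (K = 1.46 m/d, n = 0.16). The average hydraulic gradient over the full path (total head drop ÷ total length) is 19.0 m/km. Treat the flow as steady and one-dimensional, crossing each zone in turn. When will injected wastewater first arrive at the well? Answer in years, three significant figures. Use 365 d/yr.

7.09 years

Steady 1-D flow in series ⇒ the Darcy flux q is identical in every zone and the zone head losses add (resistances L/K in series).
Σ(L/K) = 278/207 + 257/42.7 + 335/1.46 = 1.343 + 6.019 + 229.5 = 236.8 d
K_eq = L_total / Σ(L/K) = 870 / 236.8 = 3.674 m/d
q = K_eq · i = 3.674 × 0.019 = 0.06980 m/d (same in every zone)
Zone A: v = q/n = 0.06980/0.17 = 0.4106 m/d → t_A = 278/0.4106 = 677.1 d
Zone B: v = q/n = 0.06980/0.31 = 0.2252 m/d → t_B = 257/0.2252 = 1141 d
Zone C: v = q/n = 0.06980/0.16 = 0.4363 m/d → t_C = 335/0.4363 = 767.9 d
Total t = 677.1 + 1141 + 767.9 = 2586 d
   = 2586 / 365 = 7.09 yr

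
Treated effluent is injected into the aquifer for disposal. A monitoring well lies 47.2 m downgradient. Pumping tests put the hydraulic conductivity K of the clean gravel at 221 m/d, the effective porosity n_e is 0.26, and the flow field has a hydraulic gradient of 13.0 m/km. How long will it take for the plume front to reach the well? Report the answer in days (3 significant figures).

4.27 days

Specific discharge q = 221 × 0.013 = 2.873 m/d
v_s = q/n_e = 2.873/0.26 = 11.05 m/d
t = L / v = 47.2 / 11.05 = 4.271 d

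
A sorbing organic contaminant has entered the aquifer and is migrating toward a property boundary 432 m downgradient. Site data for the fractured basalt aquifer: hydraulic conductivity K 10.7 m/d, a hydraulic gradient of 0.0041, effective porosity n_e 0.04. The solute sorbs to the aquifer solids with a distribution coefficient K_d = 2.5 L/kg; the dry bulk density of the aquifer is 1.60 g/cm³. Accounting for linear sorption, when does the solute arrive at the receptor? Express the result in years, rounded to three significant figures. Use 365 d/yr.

109 years

Specific discharge q = 10.7 × 0.0041 = 0.04387 m/d
Average linear velocity = 0.04387 / 0.04 = 1.097 m/d
Retardation R = 1 + ρ_b·K_d/n = 1 + 1.60×2.5/0.04 = 101.0
Contaminant velocity v_c = v/R = 1.097/101.0 = 0.01086 m/d
t = L/v_c = 432/0.01086 = 39780 d
   = 39780/365 = 109 yr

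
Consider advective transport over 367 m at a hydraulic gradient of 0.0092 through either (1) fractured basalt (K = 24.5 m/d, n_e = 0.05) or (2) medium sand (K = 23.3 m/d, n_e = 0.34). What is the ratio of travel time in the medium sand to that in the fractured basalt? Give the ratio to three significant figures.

Unit 1 (fractured basalt): v = 24.5×0.0092/0.05 = 4.508 m/d, t = 367/4.508 = 81.41 d
Unit 2 (medium sand): v = 23.3×0.0092/0.34 = 0.6305 m/d, t = 367/0.6305 = 582.1 d
t(medium sand) / t(fractured basalt) = 582.1/81.41 = 7.15

7.15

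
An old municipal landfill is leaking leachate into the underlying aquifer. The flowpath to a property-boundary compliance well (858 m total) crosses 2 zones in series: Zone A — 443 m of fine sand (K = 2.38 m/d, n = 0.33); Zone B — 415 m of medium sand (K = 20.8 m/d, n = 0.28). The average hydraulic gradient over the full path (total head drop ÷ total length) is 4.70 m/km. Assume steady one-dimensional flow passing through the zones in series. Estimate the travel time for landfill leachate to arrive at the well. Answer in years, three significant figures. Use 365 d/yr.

For zones in series the flux q is common to all zones; the equivalent conductivity is the harmonic (thickness-weighted) mean, K_eq = L_total / Σ(L_j/K_j).
Σ(L/K) = 443/2.38 + 415/20.8 = 186.1 + 19.95 = 206.1 d
K_eq = L_total / Σ(L/K) = 858 / 206.1 = 4.163 m/d
q = K_eq · i = 4.163 × 0.0047 = 0.01957 m/d (same in every zone)
Zone A: v = q/n = 0.01957/0.33 = 0.05930 m/d → t_A = 443/0.05930 = 7471 d
Zone B: v = q/n = 0.01957/0.28 = 0.06988 m/d → t_B = 415/0.06988 = 5938 d
Total t = 7471 + 5938 = 13410 d
   = 13410 / 365 = 36.7 yr

36.7 years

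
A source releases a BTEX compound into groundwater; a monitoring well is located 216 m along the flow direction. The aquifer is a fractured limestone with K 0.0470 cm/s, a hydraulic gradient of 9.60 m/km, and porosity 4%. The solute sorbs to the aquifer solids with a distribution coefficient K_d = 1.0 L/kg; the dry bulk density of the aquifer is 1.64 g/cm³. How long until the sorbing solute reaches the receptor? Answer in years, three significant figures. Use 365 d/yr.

K = 0.0470 cm/s × 864 = 40.61 m/d
q = Ki = 40.61 × 0.0096 = 0.3898 m/d
Average linear velocity = 0.3898 / 0.04 = 9.746 m/d
Retardation R = 1 + ρ_b·K_d/n = 1 + 1.64×1.0/0.04 = 42.00
Contaminant velocity v_c = v/R = 9.746/42.00 = 0.2320 m/d
t = L/v_c = 216/0.2320 = 930.9 d
   = 930.9/365 = 2.55 yr

2.55 years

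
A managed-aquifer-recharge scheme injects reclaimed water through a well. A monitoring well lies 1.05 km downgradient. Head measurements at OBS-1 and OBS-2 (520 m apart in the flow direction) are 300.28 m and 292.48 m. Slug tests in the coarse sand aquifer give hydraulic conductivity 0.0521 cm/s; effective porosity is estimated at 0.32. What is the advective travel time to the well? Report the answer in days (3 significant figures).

498 days

Hydraulic gradient i = (300.28 − 292.48) / 520 = 7.80 / 520 = 0.01500
K = 0.0521 cm/s × 864 = 45.01 m/d
Darcy flux q = K·i = 45.01 × 0.01500 = 0.6752 m/d
v_s = q/n_e = 0.6752/0.32 = 2.110 m/d
L = 1.05 km = 1050 m
t = L / v = 1050 / 2.110 = 497.6 d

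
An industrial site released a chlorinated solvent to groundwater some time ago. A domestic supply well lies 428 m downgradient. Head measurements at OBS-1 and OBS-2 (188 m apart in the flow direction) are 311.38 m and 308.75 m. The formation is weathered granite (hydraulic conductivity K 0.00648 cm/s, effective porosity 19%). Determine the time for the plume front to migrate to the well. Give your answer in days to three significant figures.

Hydraulic gradient i = (311.38 − 308.75) / 188 = 2.63 / 188 = 0.01399
K = 0.00648 cm/s × 864 = 5.599 m/d
Specific discharge q = 5.599 × 0.01399 = 0.07832 m/d
v_s = q/n_e = 0.07832/0.19 = 0.4122 m/d
t = L / v = 428 / 0.4122 = 1038 d

1040 days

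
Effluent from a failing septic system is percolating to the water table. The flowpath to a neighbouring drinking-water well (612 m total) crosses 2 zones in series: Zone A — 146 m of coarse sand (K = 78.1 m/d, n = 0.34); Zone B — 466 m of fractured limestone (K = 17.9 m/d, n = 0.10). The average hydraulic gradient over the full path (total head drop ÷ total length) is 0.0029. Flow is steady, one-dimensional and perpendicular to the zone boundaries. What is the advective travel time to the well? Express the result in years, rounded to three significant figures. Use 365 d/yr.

4.15 years

Steady 1-D flow in series ⇒ the Darcy flux q is identical in every zone and the zone head losses add (resistances L/K in series).
Σ(L/K) = 146/78.1 + 466/17.9 = 1.869 + 26.03 = 27.90 d
K_eq = L_total / Σ(L/K) = 612 / 27.90 = 21.93 m/d
q = K_eq · i = 21.93 × 0.0029 = 0.06361 m/d (same in every zone)
Zone A: v = q/n = 0.06361/0.34 = 0.1871 m/d → t_A = 146/0.1871 = 780.4 d
Zone B: v = q/n = 0.06361/0.10 = 0.6361 m/d → t_B = 466/0.6361 = 732.6 d
Total t = 780.4 + 732.6 = 1513 d
   = 1513 / 365 = 4.15 yr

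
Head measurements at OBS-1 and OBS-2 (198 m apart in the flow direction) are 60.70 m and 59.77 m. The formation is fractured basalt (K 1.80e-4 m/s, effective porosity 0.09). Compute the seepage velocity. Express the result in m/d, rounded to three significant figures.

Hydraulic gradient i = (60.70 − 59.77) / 198 = 0.93 / 198 = 0.004697
K = 1.80e-4 m/s × 86400 s/d = 15.55 m/d
q = Ki = 15.55 × 0.004697 = 0.07305 m/d
v_s = q/n_e = 0.07305/0.09 = 0.8116 m/d

0.812 m/d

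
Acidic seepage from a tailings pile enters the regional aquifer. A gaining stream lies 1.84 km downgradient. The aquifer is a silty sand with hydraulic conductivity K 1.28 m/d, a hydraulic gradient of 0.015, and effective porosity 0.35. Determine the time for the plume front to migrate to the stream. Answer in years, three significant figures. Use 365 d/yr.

91.9 years

Darcy flux q = K·i = 1.28 × 0.015 = 0.01920 m/d
v = Ki/n = 1.28·0.015/0.35 = 0.05486 m/d
L = 1.84 km = 1840 m
t = L / v = 1840 / 0.05486 = 33540 d
   = 33540 / 365 = 91.9 yr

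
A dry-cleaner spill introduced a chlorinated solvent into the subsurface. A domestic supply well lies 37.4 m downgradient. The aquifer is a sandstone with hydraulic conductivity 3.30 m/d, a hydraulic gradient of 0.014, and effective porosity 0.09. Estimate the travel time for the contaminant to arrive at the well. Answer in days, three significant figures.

72.9 days

q = Ki = 3.30 × 0.014 = 0.04620 m/d
v_s = q/n_e = 0.04620/0.09 = 0.5133 m/d
t = L / v = 37.4 / 0.5133 = 72.86 d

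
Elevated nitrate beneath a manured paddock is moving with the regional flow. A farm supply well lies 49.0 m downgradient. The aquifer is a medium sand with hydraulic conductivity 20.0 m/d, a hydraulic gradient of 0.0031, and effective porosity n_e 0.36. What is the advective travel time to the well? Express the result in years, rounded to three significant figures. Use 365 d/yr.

0.779 years

Darcy flux q = K·i = 20.0 × 0.0031 = 0.06200 m/d
Seepage velocity v = q / n = 0.06200 / 0.36 = 0.1722 m/d
t = L / v = 49.0 / 0.1722 = 284.5 d
   = 284.5 / 365 = 0.779 yr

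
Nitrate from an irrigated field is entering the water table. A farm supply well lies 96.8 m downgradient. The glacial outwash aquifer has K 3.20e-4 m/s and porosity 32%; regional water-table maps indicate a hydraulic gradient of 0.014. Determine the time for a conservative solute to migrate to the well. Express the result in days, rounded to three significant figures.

K = 3.20e-4 m/s × 86400 s/d = 27.65 m/d
Darcy flux q = K·i = 27.65 × 0.014 = 0.3871 m/d
Average linear velocity = 0.3871 / 0.32 = 1.210 m/d
t = L / v = 96.8 / 1.210 = 80.03 d

80.0 days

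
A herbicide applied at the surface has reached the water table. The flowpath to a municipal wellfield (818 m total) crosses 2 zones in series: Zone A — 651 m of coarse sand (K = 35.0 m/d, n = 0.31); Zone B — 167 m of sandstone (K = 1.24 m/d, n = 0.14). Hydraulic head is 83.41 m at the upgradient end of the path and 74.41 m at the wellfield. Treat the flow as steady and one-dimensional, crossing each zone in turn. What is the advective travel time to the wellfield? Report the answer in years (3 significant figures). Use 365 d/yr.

10.5 years

Total head drop ΔH = 83.41 − 74.41 = 9.00 m
Continuity: the same q passes through each zone, so ΔH = q·Σ(L_j/K_j) — the zones act as resistances in series.
Σ(L/K) = 651/35.0 + 167/1.24 = 18.60 + 134.7 = 153.3 d
q = ΔH / Σ(L/K) = 9.00 / 153.3 = 0.05872 m/d (same in every zone)
Zone A: v = q/n = 0.05872/0.31 = 0.1894 m/d → t_A = 651/0.1894 = 3437 d
Zone B: v = q/n = 0.05872/0.14 = 0.4194 m/d → t_B = 167/0.4194 = 398.2 d
Total t = 3437 + 398.2 = 3835 d
   = 3835 / 365 = 10.5 yr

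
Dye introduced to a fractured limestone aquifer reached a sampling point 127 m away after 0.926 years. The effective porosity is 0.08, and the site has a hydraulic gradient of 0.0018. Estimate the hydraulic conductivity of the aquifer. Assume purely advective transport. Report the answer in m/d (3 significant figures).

16.7 m/d

t = 0.926 years = 338.0 d
v = L / t = 127 / 338.0 = 0.3758 m/d
K = v · n / i = 0.3758 × 0.08 / 0.0018 = 16.7 m/d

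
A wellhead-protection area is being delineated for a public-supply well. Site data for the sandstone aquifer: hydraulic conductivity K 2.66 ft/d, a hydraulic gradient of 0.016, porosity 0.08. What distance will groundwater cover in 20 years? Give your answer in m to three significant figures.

1180 m

K = 2.66 ft/d × 0.3048 = 0.8108 m/d
q = Ki = 0.8108 × 0.016 = 0.01297 m/d
Average linear velocity = 0.01297 / 0.08 = 0.1622 m/d
T = 20 yr × 365 = 7300 d
L = v × T = 0.1622 × 7300 = 1184 m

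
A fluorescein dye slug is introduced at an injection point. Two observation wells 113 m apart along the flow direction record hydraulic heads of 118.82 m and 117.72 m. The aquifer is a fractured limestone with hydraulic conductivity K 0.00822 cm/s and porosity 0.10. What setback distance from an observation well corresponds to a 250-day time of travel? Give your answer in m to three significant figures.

Hydraulic gradient i = (118.82 − 117.72) / 113 = 1.10 / 113 = 0.009735
K = 0.00822 cm/s × 864 = 7.102 m/d
Specific discharge q = 7.102 × 0.009735 = 0.06914 m/d
Average linear velocity = 0.06914 / 0.10 = 0.6914 m/d
L = v × T = 0.6914 × 250 = 172.8 m

173 m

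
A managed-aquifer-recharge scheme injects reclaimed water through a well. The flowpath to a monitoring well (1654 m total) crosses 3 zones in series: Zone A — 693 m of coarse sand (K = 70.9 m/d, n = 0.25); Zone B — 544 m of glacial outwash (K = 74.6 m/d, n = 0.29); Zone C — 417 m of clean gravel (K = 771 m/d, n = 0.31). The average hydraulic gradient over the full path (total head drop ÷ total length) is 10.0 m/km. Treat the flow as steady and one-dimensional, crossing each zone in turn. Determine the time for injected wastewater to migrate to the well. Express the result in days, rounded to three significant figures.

Continuity: the same q passes through each zone, so ΔH = q·Σ(L_j/K_j) — the zones act as resistances in series.
Σ(L/K) = 693/70.9 + 544/74.6 + 417/771 = 9.774 + 7.292 + 0.5409 = 17.61 d
K_eq = L_total / Σ(L/K) = 1654 / 17.61 = 93.94 m/d
q = K_eq · i = 93.94 × 0.010 = 0.9394 m/d (same in every zone)
Zone A: v = q/n = 0.9394/0.25 = 3.758 m/d → t_A = 693/3.758 = 184.4 d
Zone B: v = q/n = 0.9394/0.29 = 3.239 m/d → t_B = 544/3.239 = 167.9 d
Zone C: v = q/n = 0.9394/0.31 = 3.030 m/d → t_C = 417/3.030 = 137.6 d
Total t = 184.4 + 167.9 + 137.6 = 490.0 d

490 days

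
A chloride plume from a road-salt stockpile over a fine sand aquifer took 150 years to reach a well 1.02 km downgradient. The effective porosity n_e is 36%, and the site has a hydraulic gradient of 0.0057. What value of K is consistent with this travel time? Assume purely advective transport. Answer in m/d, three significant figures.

t = 150 years = 54750 d
L = 1.02 km = 1020 m
v = L / t = 1020 / 54750 = 0.01863 m/d
K = v · n / i = 0.01863 × 0.36 / 0.0057 = 1.18 m/d

1.18 m/d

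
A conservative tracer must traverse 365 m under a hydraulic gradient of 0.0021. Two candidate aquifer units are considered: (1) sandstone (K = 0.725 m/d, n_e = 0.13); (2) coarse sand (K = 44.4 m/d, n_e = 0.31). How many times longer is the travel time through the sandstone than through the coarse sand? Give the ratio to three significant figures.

Unit 1 (sandstone): v = 0.725×0.0021/0.13 = 0.01171 m/d, t = 365/0.01171 = 31170 d
Unit 2 (coarse sand): v = 44.4×0.0021/0.31 = 0.3008 m/d, t = 365/0.3008 = 1214 d
t(sandstone) / t(coarse sand) = 31170/1214 = 25.7

25.7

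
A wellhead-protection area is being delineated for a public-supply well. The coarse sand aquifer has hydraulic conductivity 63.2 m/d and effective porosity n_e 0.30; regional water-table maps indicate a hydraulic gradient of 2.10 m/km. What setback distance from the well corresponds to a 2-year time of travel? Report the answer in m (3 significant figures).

323 m

Specific discharge q = 63.2 × 0.0021 = 0.1327 m/d
Seepage velocity v = q / n = 0.1327 / 0.30 = 0.4424 m/d
T = 2 yr × 365 = 730 d
L = v × T = 0.4424 × 730 = 323.0 m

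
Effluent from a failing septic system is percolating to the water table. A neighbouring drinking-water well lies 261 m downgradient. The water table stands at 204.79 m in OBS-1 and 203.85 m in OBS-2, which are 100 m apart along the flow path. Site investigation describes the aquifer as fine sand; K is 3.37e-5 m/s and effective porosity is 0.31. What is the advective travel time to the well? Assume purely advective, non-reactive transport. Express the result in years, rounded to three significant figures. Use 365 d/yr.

Hydraulic gradient i = (204.79 − 203.85) / 100 = 0.94 / 100 = 0.009400
K = 3.37e-5 m/s × 86400 s/d = 2.912 m/d
Specific discharge q = 2.912 × 0.009400 = 0.02737 m/d
v_s = q/n_e = 0.02737/0.31 = 0.08829 m/d
t = L / v = 261 / 0.08829 = 2956 d
   = 2956 / 365 = 8.10 yr

8.10 years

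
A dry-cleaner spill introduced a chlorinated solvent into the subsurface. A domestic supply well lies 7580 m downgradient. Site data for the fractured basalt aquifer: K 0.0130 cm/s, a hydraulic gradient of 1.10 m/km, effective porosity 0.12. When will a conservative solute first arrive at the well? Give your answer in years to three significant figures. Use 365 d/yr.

202 years

K = 0.0130 cm/s × 864 = 11.23 m/d
Darcy flux q = K·i = 11.23 × 0.0011 = 0.01236 m/d
Seepage velocity v = q / n = 0.01236 / 0.12 = 0.1030 m/d
t = L / v = 7580 / 0.1030 = 73620 d
   = 73620 / 365 = 202 yr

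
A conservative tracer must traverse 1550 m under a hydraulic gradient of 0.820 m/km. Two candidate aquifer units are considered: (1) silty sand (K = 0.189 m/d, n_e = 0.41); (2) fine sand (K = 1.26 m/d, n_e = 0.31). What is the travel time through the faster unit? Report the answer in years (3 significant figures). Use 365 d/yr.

1270 years

Unit 1 (silty sand): v = 0.189×8.2e-4/0.41 = 3.780e-4 m/d, t = 1550/3.780e-4 = 4.101e6 d
Unit 2 (fine sand): v = 1.26×8.2e-4/0.31 = 0.003333 m/d, t = 1550/0.003333 = 465100 d
Faster: 465100 d / 365 = 1270 yr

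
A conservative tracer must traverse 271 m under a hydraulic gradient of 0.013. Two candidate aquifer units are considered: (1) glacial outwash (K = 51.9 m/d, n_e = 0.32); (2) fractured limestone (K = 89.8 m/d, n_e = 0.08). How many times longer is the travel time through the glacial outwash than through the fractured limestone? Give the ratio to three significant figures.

6.92

Unit 1 (glacial outwash): v = 51.9×0.013/0.32 = 2.108 m/d, t = 271/2.108 = 128.5 d
Unit 2 (fractured limestone): v = 89.8×0.013/0.08 = 14.59 m/d, t = 271/14.59 = 18.57 d
t(glacial outwash) / t(fractured limestone) = 128.5/18.57 = 6.92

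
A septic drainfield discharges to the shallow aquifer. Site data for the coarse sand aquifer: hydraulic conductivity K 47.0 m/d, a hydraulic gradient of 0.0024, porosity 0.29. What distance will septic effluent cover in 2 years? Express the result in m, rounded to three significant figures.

284 m

Darcy flux q = K·i = 47.0 × 0.0024 = 0.1128 m/d
Average linear velocity = 0.1128 / 0.29 = 0.3890 m/d
T = 2 yr × 365 = 730 d
L = v × T = 0.3890 × 730 = 283.9 m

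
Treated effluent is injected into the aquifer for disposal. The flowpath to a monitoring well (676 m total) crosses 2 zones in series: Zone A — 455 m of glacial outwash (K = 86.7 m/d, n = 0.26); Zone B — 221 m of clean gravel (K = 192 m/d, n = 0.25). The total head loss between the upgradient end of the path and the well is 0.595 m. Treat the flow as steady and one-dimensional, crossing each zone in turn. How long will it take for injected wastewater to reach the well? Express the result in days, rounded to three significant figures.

1870 days

Steady 1-D flow in series ⇒ the Darcy flux q is identical in every zone and the zone head losses add (resistances L/K in series).
Σ(L/K) = 455/86.7 + 221/192 = 5.248 + 1.151 = 6.399 d
q = ΔH / Σ(L/K) = 0.595 / 6.399 = 0.09298 m/d (same in every zone)
Zone A: v = q/n = 0.09298/0.26 = 0.3576 m/d → t_A = 455/0.3576 = 1272 d
Zone B: v = q/n = 0.09298/0.25 = 0.3719 m/d → t_B = 221/0.3719 = 594.2 d
Total t = 1272 + 594.2 = 1866 d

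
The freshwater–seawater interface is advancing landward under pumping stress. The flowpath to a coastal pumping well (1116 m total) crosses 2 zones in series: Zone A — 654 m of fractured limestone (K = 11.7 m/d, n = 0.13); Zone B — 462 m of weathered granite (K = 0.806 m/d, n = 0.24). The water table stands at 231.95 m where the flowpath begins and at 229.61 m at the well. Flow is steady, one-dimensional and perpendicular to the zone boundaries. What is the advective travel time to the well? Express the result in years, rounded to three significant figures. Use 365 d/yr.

Total head drop ΔH = 231.95 − 229.61 = 2.34 m
Continuity: the same q passes through each zone, so ΔH = q·Σ(L_j/K_j) — the zones act as resistances in series.
Σ(L/K) = 654/11.7 + 462/0.806 = 55.90 + 573.2 = 629.1 d
q = ΔH / Σ(L/K) = 2.34 / 629.1 = 0.003720 m/d (same in every zone)
Zone A: v = q/n = 0.003720/0.13 = 0.02861 m/d → t_A = 654/0.02861 = 22860 d
Zone B: v = q/n = 0.003720/0.24 = 0.01550 m/d → t_B = 462/0.01550 = 29810 d
Total t = 22860 + 29810 = 52670 d
   = 52670 / 365 = 144 yr

144 years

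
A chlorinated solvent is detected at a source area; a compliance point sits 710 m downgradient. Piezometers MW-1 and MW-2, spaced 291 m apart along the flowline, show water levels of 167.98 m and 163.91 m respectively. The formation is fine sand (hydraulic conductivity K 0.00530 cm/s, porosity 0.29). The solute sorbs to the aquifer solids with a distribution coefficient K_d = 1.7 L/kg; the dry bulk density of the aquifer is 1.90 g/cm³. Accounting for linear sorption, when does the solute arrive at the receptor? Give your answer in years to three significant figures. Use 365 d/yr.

Hydraulic gradient i = (167.98 − 163.91) / 291 = 4.07 / 291 = 0.01399
K = 0.00530 cm/s × 864 = 4.579 m/d
Darcy flux q = K·i = 4.579 × 0.01399 = 0.06405 m/d
Seepage velocity v = q / n = 0.06405 / 0.29 = 0.2208 m/d
Retardation R = 1 + ρ_b·K_d/n = 1 + 1.90×1.7/0.29 = 12.14
Contaminant velocity v_c = v/R = 0.2208/12.14 = 0.01819 m/d
t = L/v_c = 710/0.01819 = 39020 d
   = 39020/365 = 107 yr

107 years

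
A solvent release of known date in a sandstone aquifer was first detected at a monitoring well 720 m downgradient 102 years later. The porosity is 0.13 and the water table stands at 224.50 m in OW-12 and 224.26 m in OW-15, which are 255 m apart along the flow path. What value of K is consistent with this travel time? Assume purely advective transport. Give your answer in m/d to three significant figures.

2.67 m/d

Hydraulic gradient i = (224.50 − 224.26) / 255 = 0.24 / 255 = 9.412e-4
t = 102 years = 37230 d
v = L / t = 720 / 37230 = 0.01934 m/d
K = v · n / i = 0.01934 × 0.13 / 9.412e-4 = 2.67 m/d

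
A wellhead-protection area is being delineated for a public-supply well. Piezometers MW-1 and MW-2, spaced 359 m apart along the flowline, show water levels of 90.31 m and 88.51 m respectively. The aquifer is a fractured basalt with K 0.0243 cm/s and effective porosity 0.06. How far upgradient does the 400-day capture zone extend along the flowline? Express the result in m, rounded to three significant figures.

702 m

Hydraulic gradient i = (90.31 − 88.51) / 359 = 1.80 / 359 = 0.005014
K = 0.0243 cm/s × 864 = 21.00 m/d
Darcy flux q = K·i = 21.00 × 0.005014 = 0.1053 m/d
v_s = q/n_e = 0.1053/0.06 = 1.754 m/d
L = v × T = 1.754 × 400 = 701.8 m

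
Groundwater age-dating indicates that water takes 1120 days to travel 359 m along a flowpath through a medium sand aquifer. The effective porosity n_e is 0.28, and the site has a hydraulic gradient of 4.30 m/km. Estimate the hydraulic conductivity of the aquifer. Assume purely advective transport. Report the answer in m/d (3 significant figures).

20.9 m/d

v = L / t = 359 / 1120 = 0.3205 m/d
K = v · n / i = 0.3205 × 0.28 / 0.0043 = 20.9 m/d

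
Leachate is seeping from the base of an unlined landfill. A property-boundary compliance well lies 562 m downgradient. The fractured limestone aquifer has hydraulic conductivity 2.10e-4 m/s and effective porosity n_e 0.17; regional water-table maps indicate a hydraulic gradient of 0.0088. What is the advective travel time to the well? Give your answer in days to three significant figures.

598 days

K = 2.10e-4 m/s × 86400 s/d = 18.14 m/d
q = Ki = 18.14 × 0.0088 = 0.1597 m/d
v_s = q/n_e = 0.1597/0.17 = 0.9392 m/d
t = L / v = 562 / 0.9392 = 598.4 d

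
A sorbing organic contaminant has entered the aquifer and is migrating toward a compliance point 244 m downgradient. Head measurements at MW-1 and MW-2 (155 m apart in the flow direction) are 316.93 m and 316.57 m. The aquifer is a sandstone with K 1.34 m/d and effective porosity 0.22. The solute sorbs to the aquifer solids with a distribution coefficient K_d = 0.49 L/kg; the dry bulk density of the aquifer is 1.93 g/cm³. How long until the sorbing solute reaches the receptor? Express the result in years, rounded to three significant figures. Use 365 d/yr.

250 years

Hydraulic gradient i = (316.93 − 316.57) / 155 = 0.36 / 155 = 0.002323
q = Ki = 1.34 × 0.002323 = 0.003112 m/d
Average linear velocity = 0.003112 / 0.22 = 0.01415 m/d
Retardation R = 1 + ρ_b·K_d/n = 1 + 1.93×0.49/0.22 = 5.299
Contaminant velocity v_c = v/R = 0.01415/5.299 = 0.002670 m/d
t = L/v_c = 244/0.002670 = 91390 d
   = 91390/365 = 250 yr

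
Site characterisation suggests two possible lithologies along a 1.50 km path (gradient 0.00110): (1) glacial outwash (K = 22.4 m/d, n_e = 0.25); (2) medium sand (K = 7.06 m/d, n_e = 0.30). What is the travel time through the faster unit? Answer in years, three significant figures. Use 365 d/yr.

41.7 years

Unit 1 (glacial outwash): v = 22.4×0.0011/0.25 = 0.09856 m/d, t = 1500/0.09856 = 15220 d
Unit 2 (medium sand): v = 7.06×0.0011/0.30 = 0.02589 m/d, t = 1500/0.02589 = 57940 d
Faster: 15220 d / 365 = 41.7 yr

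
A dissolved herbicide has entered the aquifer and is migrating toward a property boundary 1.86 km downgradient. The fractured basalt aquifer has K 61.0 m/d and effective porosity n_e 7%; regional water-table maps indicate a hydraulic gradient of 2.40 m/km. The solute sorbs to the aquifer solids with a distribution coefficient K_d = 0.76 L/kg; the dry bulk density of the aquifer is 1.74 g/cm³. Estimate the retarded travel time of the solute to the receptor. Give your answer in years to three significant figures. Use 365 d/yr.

Darcy flux q = K·i = 61.0 × 0.0024 = 0.1464 m/d
v = Ki/n = 61.0·0.0024/0.07 = 2.091 m/d
Retardation R = 1 + ρ_b·K_d/n = 1 + 1.74×0.76/0.07 = 19.89
Contaminant velocity v_c = v/R = 2.091/19.89 = 0.1051 m/d
L = 1.86 km = 1860 m
t = L/v_c = 1860/0.1051 = 17690 d
   = 17690/365 = 48.5 yr

48.5 years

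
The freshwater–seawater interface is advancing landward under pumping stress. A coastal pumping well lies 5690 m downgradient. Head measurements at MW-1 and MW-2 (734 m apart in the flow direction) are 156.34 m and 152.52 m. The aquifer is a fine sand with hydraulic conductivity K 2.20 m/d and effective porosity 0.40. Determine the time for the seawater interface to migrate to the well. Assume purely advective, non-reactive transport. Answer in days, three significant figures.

199000 days

Hydraulic gradient i = (156.34 − 152.52) / 734 = 3.82 / 734 = 0.005204
q = Ki = 2.20 × 0.005204 = 0.01145 m/d
v_s = q/n_e = 0.01145/0.40 = 0.02862 m/d
t = L / v = 5690 / 0.02862 = 198800 d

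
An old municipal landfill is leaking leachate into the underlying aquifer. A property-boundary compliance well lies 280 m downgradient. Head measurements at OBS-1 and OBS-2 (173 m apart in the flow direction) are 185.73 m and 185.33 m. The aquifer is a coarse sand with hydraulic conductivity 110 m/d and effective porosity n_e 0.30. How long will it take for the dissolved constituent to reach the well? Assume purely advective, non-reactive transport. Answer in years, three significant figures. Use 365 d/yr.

Hydraulic gradient i = (185.73 − 185.33) / 173 = 0.40 / 173 = 0.002312
Specific discharge q = 110 × 0.002312 = 0.2543 m/d
v_s = q/n_e = 0.2543/0.30 = 0.8478 m/d
t = L / v = 280 / 0.8478 = 330.3 d
   = 330.3 / 365 = 0.905 yr

0.905 years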